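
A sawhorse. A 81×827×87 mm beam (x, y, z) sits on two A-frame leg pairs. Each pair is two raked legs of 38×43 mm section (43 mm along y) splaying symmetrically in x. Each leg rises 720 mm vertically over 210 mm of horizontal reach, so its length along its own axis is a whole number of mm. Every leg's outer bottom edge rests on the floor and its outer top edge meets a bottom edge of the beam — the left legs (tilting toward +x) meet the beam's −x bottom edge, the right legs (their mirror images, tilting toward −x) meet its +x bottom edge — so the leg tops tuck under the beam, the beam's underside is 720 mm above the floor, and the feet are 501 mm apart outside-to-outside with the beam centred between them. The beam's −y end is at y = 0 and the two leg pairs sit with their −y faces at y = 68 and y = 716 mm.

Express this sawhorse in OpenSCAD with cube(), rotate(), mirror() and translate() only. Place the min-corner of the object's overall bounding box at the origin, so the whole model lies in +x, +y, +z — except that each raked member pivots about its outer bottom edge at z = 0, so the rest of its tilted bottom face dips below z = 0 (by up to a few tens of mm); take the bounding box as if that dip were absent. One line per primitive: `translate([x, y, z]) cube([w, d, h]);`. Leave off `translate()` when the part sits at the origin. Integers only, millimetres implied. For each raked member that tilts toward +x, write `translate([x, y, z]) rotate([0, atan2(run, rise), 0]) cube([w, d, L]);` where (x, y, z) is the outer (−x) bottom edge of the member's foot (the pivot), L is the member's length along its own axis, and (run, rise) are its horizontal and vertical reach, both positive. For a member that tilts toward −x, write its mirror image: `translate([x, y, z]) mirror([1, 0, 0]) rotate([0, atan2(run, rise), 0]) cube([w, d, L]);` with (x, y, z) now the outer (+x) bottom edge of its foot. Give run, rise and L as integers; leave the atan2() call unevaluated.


translate([210, 0, 720]) cube([81, 827, 87]);
translate([0, 68, 0]) rotate([0, atan2(210, 720), 0]) cube([38, 43, 750]);
translate([501, 68, 0]) mirror([1, 0, 0]) rotate([0, atan2(210, 720), 0]) cube([38, 43, 750]);
translate([0, 716, 0]) rotate([0, atan2(210, 720), 0]) cube([38, 43, 750]);
translate([501, 716, 0]) mirror([1, 0, 0]) rotate([0, atan2(210, 720), 0]) cube([38, 43, 750]);


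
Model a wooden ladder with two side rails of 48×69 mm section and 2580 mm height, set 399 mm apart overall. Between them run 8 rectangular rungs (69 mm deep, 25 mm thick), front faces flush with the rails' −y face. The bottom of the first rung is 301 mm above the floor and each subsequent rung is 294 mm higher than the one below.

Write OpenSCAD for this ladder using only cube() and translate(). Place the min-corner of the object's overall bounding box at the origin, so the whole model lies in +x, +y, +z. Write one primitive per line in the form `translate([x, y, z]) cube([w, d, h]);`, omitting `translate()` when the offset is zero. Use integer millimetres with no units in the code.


// rung span = 399 - 2*48 = 303
// rung[k] z = 301 + k*294
cube([48, 69, 2580]);
translate([351, 0, 0]) cube([48, 69, 2580]);
translate([48, 0, 301]) cube([303, 69, 25]);
translate([48, 0, 595]) cube([303, 69, 25]);
translate([48, 0, 889]) cube([303, 69, 25]);
translate([48, 0, 1183]) cube([303, 69, 25]);
translate([48, 0, 1477]) cube([303, 69, 25]);
translate([48, 0, 1771]) cube([303, 69, 25]);
translate([48, 0, 2065]) cube([303, 69, 25]);
translate([48, 0, 2359]) cube([303, 69, 25]);


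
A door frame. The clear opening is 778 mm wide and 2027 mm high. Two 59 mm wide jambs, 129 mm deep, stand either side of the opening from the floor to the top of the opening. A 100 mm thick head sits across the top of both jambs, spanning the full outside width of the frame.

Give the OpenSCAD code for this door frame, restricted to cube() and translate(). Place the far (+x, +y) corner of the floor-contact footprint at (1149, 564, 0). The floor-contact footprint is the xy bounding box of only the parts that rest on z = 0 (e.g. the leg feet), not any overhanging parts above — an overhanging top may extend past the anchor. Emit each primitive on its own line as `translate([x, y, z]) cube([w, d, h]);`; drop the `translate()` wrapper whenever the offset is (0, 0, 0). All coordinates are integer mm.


translate([253, 435, 0]) cube([59, 129, 2027]);
translate([1090, 435, 0]) cube([59, 129, 2027]);
translate([253, 435, 2027]) cube([896, 129, 100]);


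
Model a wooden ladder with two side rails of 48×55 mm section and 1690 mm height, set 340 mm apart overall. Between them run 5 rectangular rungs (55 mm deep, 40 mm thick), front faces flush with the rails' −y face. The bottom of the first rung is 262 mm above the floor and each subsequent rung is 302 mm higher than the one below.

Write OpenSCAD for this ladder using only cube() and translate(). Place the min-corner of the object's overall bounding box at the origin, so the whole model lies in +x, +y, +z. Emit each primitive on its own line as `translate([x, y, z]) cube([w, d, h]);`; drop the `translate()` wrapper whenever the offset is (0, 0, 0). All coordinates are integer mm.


cube([48, 55, 1690]);
translate([292, 0, 0]) cube([48, 55, 1690]);
translate([48, 0, 262]) cube([244, 55, 40]);
translate([48, 0, 564]) cube([244, 55, 40]);
translate([48, 0, 866]) cube([244, 55, 40]);
translate([48, 0, 1168]) cube([244, 55, 40]);
translate([48, 0, 1470]) cube([244, 55, 40]);


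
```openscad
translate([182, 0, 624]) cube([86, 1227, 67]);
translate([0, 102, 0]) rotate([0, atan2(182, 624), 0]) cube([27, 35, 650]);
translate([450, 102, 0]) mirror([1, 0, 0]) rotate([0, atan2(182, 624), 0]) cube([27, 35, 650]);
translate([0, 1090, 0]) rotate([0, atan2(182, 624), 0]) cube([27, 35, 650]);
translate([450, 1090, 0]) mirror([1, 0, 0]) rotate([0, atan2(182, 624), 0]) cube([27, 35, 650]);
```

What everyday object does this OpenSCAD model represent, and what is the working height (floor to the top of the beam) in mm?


A sawhorse. The overall height is 691 mm.

A beam across two mirrored pairs of raked legs — a sawhorse. The beam's underside is at z = 624 (matching the legs' vertical rise in atan2(182, 624)) and the beam is 67 mm tall, so its top is at 624 + 67 = 691 mm. The raked legs top out at the beam's underside, so that is the highest point.


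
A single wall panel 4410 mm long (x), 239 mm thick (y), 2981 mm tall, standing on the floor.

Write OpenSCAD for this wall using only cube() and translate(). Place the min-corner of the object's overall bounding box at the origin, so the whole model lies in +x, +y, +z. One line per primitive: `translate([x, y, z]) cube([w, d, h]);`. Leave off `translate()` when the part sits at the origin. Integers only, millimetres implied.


cube([4410, 239, 2981]);


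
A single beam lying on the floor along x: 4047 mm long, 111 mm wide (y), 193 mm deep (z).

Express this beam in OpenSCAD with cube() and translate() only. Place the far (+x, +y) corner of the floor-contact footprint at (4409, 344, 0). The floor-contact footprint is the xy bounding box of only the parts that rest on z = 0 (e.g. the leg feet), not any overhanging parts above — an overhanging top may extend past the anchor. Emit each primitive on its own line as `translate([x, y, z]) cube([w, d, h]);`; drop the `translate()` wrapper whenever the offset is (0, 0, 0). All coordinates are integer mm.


translate([362, 233, 0]) cube([4047, 111, 193]);


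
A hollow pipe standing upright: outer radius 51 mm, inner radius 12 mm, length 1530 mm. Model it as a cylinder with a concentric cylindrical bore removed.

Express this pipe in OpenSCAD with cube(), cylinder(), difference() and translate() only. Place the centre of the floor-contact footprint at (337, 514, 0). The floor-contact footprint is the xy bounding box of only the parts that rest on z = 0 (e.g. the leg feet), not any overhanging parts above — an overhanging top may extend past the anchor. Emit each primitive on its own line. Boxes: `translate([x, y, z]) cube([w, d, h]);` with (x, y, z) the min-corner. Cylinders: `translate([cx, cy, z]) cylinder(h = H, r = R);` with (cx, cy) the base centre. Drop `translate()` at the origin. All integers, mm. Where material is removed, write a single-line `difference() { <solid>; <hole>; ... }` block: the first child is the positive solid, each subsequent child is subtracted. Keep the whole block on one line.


difference() { translate([337, 514, 0]) cylinder(h = 1530, r = 51); translate([337, 514, 0]) cylinder(h = 1530, r = 12); }


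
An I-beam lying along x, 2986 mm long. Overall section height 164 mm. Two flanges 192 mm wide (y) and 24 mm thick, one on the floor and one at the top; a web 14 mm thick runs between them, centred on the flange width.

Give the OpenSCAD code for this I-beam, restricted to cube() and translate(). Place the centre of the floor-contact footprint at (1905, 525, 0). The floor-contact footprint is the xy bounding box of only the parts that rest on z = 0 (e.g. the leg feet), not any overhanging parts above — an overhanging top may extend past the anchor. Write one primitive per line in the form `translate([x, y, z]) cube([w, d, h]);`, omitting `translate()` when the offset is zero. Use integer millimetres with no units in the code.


translate([412, 429, 0]) cube([2986, 192, 24]);
translate([412, 518, 24]) cube([2986, 14, 116]);
translate([412, 429, 140]) cube([2986, 192, 24]);


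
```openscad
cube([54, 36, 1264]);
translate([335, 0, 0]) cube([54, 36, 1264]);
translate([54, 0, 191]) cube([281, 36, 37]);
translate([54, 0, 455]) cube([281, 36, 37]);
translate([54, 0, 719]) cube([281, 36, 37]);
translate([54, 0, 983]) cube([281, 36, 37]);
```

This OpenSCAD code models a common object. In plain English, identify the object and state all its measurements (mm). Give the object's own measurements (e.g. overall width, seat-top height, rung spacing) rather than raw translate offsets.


A straight ladder. Two 54×36 mm vertical rails, 1264 mm tall, stand 389 mm apart (outside-to-outside) with their front faces coplanar on the −y side. 4 rungs, each 36 mm deep and 37 mm tall, span between the inner faces of the rails, front faces flush with the rails. The lowest rung's underside is at z = 191 mm and rungs are spaced 264 mm apart (underside to underside).


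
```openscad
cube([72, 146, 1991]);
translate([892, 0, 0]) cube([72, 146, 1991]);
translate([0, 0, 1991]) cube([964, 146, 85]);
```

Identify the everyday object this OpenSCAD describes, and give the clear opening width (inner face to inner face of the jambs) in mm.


A door frame. The clear opening width is 820 mm.

Two 1991 mm tall posts with a header on top — a door frame. The left jamb is 72 mm wide at x = 0; the right jamb starts at x = 892. The clear opening is 892 − 72 = 820 mm.


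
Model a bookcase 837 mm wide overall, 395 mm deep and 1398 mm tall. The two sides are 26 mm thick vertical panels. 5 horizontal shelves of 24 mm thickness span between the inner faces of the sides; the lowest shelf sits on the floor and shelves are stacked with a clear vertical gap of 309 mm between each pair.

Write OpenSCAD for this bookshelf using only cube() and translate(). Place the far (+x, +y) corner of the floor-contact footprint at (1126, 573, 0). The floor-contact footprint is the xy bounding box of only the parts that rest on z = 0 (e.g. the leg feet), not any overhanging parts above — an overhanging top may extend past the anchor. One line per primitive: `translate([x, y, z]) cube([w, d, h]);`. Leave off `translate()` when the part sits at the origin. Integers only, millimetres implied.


translate([289, 178, 0]) cube([26, 395, 1398]);
translate([1100, 178, 0]) cube([26, 395, 1398]);
translate([315, 178, 0]) cube([785, 395, 24]);
translate([315, 178, 333]) cube([785, 395, 24]);
translate([315, 178, 666]) cube([785, 395, 24]);
translate([315, 178, 999]) cube([785, 395, 24]);
translate([315, 178, 1332]) cube([785, 395, 24]);


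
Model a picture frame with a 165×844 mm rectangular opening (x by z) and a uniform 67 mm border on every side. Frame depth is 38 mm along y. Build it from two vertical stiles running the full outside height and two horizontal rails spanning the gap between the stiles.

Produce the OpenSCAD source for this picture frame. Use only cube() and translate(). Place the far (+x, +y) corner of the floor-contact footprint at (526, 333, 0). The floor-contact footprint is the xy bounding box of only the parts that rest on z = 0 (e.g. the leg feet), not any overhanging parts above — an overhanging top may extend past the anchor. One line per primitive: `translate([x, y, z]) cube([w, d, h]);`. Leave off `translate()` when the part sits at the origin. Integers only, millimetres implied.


translate([227, 295, 0]) cube([67, 38, 978]);
translate([459, 295, 0]) cube([67, 38, 978]);
translate([294, 295, 0]) cube([165, 38, 67]);
translate([294, 295, 911]) cube([165, 38, 67]);


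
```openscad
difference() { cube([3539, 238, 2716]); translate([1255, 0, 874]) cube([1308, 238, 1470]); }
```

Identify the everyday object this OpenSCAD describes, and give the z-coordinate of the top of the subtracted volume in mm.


A wall with a window opening. The window head height is 2344 mm.

A wall with a rectangular opening subtracted — a window. Sill at z = 874, opening 1470 mm tall, so the head is at 874 + 1470 = 2344 mm.


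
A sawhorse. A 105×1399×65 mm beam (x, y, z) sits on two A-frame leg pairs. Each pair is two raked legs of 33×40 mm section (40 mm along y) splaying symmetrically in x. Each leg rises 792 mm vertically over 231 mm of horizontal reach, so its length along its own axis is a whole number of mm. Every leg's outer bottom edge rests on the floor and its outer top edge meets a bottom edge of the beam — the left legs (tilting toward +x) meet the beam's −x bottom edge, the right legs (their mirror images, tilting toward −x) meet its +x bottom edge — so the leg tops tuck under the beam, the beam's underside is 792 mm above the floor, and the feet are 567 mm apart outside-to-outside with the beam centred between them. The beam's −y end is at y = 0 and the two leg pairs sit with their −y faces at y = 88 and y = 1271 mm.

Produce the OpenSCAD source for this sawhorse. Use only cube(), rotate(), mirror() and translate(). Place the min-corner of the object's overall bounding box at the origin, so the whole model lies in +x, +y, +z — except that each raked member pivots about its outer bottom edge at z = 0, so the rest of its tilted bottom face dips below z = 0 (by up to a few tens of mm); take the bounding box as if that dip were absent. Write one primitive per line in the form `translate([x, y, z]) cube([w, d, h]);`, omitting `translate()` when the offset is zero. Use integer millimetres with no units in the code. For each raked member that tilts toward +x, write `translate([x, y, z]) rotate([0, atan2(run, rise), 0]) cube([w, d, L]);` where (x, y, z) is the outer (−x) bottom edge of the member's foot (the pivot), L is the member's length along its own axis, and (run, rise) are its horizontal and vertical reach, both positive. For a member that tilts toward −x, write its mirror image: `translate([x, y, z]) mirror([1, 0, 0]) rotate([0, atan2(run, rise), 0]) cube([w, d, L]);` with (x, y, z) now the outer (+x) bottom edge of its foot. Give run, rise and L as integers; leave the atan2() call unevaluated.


translate([231, 0, 792]) cube([105, 1399, 65]);
translate([0, 88, 0]) rotate([0, atan2(231, 792), 0]) cube([33, 40, 825]);
translate([567, 88, 0]) mirror([1, 0, 0]) rotate([0, atan2(231, 792), 0]) cube([33, 40, 825]);
translate([0, 1271, 0]) rotate([0, atan2(231, 792), 0]) cube([33, 40, 825]);
translate([567, 1271, 0]) mirror([1, 0, 0]) rotate([0, atan2(231, 792), 0]) cube([33, 40, 825]);


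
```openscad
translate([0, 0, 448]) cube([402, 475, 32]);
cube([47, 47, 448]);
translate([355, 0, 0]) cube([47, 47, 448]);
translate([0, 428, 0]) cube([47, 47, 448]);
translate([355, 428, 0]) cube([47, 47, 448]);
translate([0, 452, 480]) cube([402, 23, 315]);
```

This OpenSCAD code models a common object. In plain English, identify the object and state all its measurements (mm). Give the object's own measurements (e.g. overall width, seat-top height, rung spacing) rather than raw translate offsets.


A chair. The seat is a 402×475×32 mm slab with its top at z = 480 mm, on four 47×47 mm corner legs (flush with the seat edges, standing on z = 0). A flat backrest 23 mm thick, 315 mm tall, spans the full seat width and rises from the seat top along its +y edge, rear face flush with the rear of the seat.


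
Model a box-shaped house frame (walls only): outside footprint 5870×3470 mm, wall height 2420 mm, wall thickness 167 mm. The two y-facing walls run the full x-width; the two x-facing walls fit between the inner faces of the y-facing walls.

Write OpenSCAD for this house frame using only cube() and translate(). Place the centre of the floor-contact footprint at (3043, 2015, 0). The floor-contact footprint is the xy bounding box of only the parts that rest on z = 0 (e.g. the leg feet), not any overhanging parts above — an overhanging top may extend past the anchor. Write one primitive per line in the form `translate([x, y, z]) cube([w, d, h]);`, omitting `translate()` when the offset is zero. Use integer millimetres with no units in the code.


translate([108, 280, 0]) cube([5870, 167, 2420]);
translate([108, 3583, 0]) cube([5870, 167, 2420]);
translate([108, 447, 0]) cube([167, 3136, 2420]);
translate([5811, 447, 0]) cube([167, 3136, 2420]);


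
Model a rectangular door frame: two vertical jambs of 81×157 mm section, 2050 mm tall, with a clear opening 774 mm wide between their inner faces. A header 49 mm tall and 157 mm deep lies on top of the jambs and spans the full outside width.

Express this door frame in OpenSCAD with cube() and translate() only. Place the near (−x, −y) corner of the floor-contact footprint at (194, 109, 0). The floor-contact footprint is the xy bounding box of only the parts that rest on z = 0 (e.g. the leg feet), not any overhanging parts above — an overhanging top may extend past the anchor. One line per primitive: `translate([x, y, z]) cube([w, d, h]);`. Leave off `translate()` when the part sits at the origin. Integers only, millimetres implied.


translate([194, 109, 0]) cube([81, 157, 2050]);
translate([1049, 109, 0]) cube([81, 157, 2050]);
translate([194, 109, 2050]) cube([936, 157, 49]);


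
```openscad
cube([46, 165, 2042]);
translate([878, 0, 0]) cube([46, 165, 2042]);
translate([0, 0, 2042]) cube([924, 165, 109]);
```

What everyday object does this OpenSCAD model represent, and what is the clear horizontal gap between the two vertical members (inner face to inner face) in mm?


A door frame. The clear opening width is 832 mm.

Two 2042 mm tall posts with a header on top — a door frame. The left jamb is 46 mm wide at x = 0; the right jamb starts at x = 878. The clear opening is 878 − 46 = 832 mm.


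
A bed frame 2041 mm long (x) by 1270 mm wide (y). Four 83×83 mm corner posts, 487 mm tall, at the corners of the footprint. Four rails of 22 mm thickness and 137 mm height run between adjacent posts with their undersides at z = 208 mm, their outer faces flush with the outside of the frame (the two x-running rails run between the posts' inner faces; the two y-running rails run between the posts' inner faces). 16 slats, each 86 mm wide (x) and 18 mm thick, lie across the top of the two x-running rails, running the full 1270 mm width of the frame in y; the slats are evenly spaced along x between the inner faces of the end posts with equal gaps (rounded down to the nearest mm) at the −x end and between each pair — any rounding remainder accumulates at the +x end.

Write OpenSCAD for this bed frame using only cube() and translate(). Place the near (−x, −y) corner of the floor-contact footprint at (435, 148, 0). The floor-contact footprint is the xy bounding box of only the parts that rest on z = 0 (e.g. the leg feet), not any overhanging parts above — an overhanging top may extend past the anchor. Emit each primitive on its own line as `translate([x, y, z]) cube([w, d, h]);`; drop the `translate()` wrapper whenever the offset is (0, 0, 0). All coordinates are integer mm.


translate([435, 148, 0]) cube([83, 83, 487]);
translate([435, 1335, 0]) cube([83, 83, 487]);
translate([2393, 148, 0]) cube([83, 83, 487]);
translate([2393, 1335, 0]) cube([83, 83, 487]);
translate([518, 148, 208]) cube([1875, 22, 137]);
translate([518, 1396, 208]) cube([1875, 22, 137]);
translate([435, 231, 208]) cube([22, 1104, 137]);
translate([2454, 231, 208]) cube([22, 1104, 137]);
translate([547, 148, 345]) cube([86, 1270, 18]);
translate([662, 148, 345]) cube([86, 1270, 18]);
translate([777, 148, 345]) cube([86, 1270, 18]);
translate([892, 148, 345]) cube([86, 1270, 18]);
translate([1007, 148, 345]) cube([86, 1270, 18]);
translate([1122, 148, 345]) cube([86, 1270, 18]);
translate([1237, 148, 345]) cube([86, 1270, 18]);
translate([1352, 148, 345]) cube([86, 1270, 18]);
translate([1467, 148, 345]) cube([86, 1270, 18]);
translate([1582, 148, 345]) cube([86, 1270, 18]);
translate([1697, 148, 345]) cube([86, 1270, 18]);
translate([1812, 148, 345]) cube([86, 1270, 18]);
translate([1927, 148, 345]) cube([86, 1270, 18]);
translate([2042, 148, 345]) cube([86, 1270, 18]);
translate([2157, 148, 345]) cube([86, 1270, 18]);
translate([2272, 148, 345]) cube([86, 1270, 18]);


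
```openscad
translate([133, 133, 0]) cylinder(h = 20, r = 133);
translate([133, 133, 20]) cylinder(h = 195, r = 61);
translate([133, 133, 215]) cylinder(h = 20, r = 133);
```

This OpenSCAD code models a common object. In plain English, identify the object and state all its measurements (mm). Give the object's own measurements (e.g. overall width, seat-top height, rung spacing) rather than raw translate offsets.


A spool: two coaxial disc flanges of radius 133 mm and thickness 20 mm, joined by a core cylinder of radius 61 mm and height 195 mm. The lower flange rests on z = 0 and the three cylinders share a vertical axis.


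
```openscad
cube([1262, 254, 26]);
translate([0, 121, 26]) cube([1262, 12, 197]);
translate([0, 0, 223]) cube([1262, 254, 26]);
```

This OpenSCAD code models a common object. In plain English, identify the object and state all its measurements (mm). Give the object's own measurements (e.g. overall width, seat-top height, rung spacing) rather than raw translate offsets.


An I-beam lying along x, 1262 mm long. Overall section height 249 mm. Two flanges 254 mm wide (y) and 26 mm thick, one on the floor and one at the top; a web 12 mm thick runs between them, centred on the flange width.


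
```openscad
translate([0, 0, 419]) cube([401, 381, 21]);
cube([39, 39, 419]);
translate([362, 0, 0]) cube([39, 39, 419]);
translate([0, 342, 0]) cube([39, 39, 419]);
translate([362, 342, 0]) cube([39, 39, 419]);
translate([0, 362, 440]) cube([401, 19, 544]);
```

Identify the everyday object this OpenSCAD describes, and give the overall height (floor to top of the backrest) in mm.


A chair. The overall height is 984 mm.

A slab on four corner posts with a tall panel at the back — a chair. The seat slab sits at z = 419 with thickness 21, and the 544 mm backrest starts at the seat top, so the overall height is 419 + 21 + 544 = 984 mm.


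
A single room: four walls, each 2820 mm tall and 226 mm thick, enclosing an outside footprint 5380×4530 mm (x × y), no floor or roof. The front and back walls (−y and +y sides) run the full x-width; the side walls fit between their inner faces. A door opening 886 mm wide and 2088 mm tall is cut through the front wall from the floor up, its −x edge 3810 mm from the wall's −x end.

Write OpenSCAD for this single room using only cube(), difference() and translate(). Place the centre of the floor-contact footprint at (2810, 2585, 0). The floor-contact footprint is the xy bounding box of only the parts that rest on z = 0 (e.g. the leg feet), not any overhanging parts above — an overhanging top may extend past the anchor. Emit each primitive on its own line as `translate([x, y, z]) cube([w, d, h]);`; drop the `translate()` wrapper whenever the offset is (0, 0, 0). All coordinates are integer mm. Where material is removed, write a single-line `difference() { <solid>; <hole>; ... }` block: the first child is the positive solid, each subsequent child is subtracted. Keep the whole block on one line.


difference() { translate([120, 320, 0]) cube([5380, 226, 2820]); translate([3930, 320, 0]) cube([886, 226, 2088]); }
translate([120, 4624, 0]) cube([5380, 226, 2820]);
translate([120, 546, 0]) cube([226, 4078, 2820]);
translate([5274, 546, 0]) cube([226, 4078, 2820]);


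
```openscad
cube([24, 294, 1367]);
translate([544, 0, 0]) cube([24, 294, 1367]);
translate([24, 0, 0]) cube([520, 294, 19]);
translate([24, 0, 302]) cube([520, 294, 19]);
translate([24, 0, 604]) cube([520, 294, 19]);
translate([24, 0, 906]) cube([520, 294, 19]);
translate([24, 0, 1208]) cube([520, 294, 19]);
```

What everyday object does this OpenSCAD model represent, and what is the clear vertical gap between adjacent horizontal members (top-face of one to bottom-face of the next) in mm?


A bookshelf. The clear shelf gap is 283 mm.

Two tall side panels with 5 horizontal boards between them — a bookshelf. The first two shelf undersides are at z = 0 and z = 302; with shelf thickness 19, the clear gap is 302 − 0 − 19 = 283 mm.


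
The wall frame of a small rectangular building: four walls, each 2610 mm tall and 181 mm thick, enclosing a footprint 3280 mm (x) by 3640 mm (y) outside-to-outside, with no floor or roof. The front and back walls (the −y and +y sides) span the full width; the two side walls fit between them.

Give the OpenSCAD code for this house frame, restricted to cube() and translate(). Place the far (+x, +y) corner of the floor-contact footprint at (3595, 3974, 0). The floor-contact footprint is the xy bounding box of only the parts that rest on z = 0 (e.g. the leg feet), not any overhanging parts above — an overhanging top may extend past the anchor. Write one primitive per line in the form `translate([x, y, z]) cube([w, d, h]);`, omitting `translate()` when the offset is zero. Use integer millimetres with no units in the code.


translate([315, 334, 0]) cube([3280, 181, 2610]);
translate([315, 3793, 0]) cube([3280, 181, 2610]);
translate([315, 515, 0]) cube([181, 3278, 2610]);
translate([3414, 515, 0]) cube([181, 3278, 2610]);


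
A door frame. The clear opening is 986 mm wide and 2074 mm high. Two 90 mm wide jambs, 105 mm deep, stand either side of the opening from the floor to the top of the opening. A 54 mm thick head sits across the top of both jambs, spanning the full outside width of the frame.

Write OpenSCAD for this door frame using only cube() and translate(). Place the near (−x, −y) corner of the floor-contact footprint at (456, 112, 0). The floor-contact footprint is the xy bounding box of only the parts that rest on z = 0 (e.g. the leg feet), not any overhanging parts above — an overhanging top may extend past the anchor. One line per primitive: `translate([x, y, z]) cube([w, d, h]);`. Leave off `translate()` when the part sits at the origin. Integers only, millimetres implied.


translate([456, 112, 0]) cube([90, 105, 2074]);
translate([1532, 112, 0]) cube([90, 105, 2074]);
translate([456, 112, 2074]) cube([1166, 105, 54]);


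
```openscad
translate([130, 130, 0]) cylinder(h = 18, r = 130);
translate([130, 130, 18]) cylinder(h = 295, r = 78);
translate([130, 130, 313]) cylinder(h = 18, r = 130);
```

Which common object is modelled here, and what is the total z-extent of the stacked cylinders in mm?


A spool. The overall height is 331 mm.

Three coaxial cylinders, large–small–large — a spool. Two 18 mm flanges and a 295 mm core give 18 + 295 + 18 = 331 mm.


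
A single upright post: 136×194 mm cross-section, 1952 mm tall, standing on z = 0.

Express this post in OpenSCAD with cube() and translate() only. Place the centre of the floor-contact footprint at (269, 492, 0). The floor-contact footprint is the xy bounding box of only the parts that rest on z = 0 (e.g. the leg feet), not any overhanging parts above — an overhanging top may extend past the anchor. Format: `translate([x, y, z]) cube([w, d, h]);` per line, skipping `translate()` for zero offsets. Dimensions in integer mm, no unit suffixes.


translate([201, 395, 0]) cube([136, 194, 1952]);


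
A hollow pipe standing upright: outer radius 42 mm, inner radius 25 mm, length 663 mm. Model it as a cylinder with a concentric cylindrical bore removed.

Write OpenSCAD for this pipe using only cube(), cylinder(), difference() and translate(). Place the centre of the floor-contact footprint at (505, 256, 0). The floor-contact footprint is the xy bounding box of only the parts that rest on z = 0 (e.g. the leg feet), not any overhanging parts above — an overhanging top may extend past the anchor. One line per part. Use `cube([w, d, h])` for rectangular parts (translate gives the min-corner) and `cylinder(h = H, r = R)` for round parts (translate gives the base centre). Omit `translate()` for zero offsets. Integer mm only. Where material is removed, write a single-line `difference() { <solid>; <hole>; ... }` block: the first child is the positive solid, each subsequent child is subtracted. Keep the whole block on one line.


difference() { translate([505, 256, 0]) cylinder(h = 663, r = 42); translate([505, 256, 0]) cylinder(h = 663, r = 25); }


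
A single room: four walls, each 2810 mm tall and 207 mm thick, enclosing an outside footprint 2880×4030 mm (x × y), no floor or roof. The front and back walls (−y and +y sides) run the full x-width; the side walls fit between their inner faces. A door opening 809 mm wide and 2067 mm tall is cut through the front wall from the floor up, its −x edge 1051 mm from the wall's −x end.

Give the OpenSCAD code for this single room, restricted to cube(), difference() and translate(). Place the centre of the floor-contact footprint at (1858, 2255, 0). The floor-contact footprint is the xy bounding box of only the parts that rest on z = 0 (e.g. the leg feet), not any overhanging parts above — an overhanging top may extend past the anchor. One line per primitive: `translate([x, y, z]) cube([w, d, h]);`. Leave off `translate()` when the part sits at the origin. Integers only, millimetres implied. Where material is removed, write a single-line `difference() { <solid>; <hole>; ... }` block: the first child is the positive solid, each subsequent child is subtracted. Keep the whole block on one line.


difference() { translate([418, 240, 0]) cube([2880, 207, 2810]); translate([1469, 240, 0]) cube([809, 207, 2067]); }
translate([418, 4063, 0]) cube([2880, 207, 2810]);
translate([418, 447, 0]) cube([207, 3616, 2810]);
translate([3091, 447, 0]) cube([207, 3616, 2810]);


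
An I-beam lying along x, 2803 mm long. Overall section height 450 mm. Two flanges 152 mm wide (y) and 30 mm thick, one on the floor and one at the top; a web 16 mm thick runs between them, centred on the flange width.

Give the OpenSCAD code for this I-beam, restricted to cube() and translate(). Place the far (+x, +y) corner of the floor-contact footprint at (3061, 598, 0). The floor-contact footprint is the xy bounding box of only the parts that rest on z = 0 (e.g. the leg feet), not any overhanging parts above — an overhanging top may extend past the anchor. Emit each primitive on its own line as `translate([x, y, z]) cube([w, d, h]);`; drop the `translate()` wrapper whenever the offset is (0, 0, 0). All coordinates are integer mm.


translate([258, 446, 0]) cube([2803, 152, 30]);
translate([258, 514, 30]) cube([2803, 16, 390]);
translate([258, 446, 420]) cube([2803, 152, 30]);


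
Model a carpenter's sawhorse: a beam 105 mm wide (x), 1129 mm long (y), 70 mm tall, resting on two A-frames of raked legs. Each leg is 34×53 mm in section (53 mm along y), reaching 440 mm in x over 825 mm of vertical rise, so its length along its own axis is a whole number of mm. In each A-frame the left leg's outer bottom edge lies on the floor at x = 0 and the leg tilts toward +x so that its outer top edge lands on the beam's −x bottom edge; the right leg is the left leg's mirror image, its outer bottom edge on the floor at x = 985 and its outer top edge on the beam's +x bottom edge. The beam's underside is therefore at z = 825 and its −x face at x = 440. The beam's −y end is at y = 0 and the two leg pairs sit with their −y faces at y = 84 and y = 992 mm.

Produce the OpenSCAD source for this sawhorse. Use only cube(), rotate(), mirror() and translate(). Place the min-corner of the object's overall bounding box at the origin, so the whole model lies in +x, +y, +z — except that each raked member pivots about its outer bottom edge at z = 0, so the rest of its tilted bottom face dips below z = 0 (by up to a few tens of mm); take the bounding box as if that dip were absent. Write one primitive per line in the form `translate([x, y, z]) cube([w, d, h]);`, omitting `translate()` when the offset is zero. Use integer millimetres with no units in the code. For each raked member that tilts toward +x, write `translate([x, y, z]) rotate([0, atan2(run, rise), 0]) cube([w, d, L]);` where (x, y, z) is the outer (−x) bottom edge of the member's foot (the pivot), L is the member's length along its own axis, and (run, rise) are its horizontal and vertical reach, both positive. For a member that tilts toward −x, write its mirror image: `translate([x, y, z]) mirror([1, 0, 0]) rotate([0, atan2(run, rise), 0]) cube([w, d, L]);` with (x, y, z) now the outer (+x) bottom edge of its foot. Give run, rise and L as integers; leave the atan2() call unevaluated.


// leg length = √(440² + 825²) = 935
// right-leg outer foot x = 2·440 + 105 = 985
// beam min-corner = (440, 0, 825)
translate([440, 0, 825]) cube([105, 1129, 70]);
translate([0, 84, 0]) rotate([0, atan2(440, 825), 0]) cube([34, 53, 935]);
translate([985, 84, 0]) mirror([1, 0, 0]) rotate([0, atan2(440, 825), 0]) cube([34, 53, 935]);
translate([0, 992, 0]) rotate([0, atan2(440, 825), 0]) cube([34, 53, 935]);
translate([985, 992, 0]) mirror([1, 0, 0]) rotate([0, atan2(440, 825), 0]) cube([34, 53, 935]);


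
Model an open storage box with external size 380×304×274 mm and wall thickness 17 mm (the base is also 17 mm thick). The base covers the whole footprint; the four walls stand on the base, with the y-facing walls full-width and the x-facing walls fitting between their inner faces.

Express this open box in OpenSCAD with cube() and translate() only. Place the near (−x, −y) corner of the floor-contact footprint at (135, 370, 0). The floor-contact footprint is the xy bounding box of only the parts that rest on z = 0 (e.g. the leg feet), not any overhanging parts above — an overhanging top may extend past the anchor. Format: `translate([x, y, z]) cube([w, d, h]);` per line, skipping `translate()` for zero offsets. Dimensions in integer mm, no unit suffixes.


translate([135, 370, 0]) cube([380, 304, 17]);
translate([135, 370, 17]) cube([380, 17, 257]);
translate([135, 657, 17]) cube([380, 17, 257]);
translate([135, 387, 17]) cube([17, 270, 257]);
translate([498, 387, 17]) cube([17, 270, 257]);


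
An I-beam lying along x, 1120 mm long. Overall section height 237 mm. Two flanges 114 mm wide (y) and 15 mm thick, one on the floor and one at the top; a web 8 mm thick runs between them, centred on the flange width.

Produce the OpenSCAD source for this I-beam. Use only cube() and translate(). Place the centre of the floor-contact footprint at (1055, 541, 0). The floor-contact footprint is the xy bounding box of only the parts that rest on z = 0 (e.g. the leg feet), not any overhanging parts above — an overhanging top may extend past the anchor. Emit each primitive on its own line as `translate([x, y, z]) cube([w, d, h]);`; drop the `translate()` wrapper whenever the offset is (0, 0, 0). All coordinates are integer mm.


translate([495, 484, 0]) cube([1120, 114, 15]);
translate([495, 537, 15]) cube([1120, 8, 207]);
translate([495, 484, 222]) cube([1120, 114, 15]);


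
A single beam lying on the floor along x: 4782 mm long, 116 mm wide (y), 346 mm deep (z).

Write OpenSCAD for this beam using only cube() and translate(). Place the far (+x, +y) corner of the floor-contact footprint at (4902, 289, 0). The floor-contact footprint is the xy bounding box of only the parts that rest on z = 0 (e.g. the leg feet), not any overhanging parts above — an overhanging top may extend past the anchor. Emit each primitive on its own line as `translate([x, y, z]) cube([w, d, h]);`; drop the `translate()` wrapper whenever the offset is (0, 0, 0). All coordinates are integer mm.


translate([120, 173, 0]) cube([4782, 116, 346]);


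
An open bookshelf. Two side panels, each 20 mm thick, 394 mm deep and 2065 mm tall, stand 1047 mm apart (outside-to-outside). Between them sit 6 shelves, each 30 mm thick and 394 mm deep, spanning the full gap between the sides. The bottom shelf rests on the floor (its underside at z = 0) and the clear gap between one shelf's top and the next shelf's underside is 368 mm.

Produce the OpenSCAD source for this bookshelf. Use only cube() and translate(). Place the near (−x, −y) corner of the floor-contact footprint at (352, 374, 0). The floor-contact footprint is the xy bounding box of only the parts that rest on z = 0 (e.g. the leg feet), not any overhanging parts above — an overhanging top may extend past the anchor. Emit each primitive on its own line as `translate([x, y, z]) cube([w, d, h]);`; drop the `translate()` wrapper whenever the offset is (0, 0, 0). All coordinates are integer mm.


translate([352, 374, 0]) cube([20, 394, 2065]);
translate([1379, 374, 0]) cube([20, 394, 2065]);
translate([372, 374, 0]) cube([1007, 394, 30]);
translate([372, 374, 398]) cube([1007, 394, 30]);
translate([372, 374, 796]) cube([1007, 394, 30]);
translate([372, 374, 1194]) cube([1007, 394, 30]);
translate([372, 374, 1592]) cube([1007, 394, 30]);
translate([372, 374, 1990]) cube([1007, 394, 30]);


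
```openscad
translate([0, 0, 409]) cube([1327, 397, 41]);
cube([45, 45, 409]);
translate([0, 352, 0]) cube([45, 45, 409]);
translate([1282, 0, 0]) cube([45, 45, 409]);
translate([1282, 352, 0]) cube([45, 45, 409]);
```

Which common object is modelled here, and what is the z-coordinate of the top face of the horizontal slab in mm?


A bench. The seat-top height is 450 mm.

A long slab on four corner posts — a bench. The slab sits at z = 409 with thickness 41, so the top is 409 + 41 = 450 mm.


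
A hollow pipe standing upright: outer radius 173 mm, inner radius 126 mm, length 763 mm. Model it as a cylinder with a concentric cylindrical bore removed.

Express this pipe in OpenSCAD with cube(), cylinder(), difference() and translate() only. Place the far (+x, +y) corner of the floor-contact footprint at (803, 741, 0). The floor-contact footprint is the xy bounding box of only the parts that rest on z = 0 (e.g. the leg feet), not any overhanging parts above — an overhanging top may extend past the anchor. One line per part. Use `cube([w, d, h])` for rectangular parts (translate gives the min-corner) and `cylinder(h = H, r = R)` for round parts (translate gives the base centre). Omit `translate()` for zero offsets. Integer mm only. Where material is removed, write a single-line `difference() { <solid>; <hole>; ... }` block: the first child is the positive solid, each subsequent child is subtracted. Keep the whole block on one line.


difference() { translate([630, 568, 0]) cylinder(h = 763, r = 173); translate([630, 568, 0]) cylinder(h = 763, r = 126); }


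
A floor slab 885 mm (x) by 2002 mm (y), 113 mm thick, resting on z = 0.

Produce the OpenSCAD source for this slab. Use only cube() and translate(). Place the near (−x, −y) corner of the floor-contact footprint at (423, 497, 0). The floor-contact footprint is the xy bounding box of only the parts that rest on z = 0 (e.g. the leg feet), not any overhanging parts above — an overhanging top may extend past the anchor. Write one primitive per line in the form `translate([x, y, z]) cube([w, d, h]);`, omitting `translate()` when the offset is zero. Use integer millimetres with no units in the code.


translate([423, 497, 0]) cube([885, 2002, 113]);
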